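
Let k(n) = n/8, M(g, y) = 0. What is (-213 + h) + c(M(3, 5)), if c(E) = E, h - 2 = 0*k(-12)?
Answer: -211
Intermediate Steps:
k(n) = n/8 (k(n) = n*(1/8) = n/8)
h = 2 (h = 2 + 0*((1/8)*(-12)) = 2 + 0*(-3/2) = 2 + 0 = 2)
(-213 + h) + c(M(3, 5)) = (-213 + 2) + 0 = -211 + 0 = -211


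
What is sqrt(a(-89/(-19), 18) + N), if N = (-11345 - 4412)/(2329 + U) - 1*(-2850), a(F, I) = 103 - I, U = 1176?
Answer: sqrt(36001320090)/3505 ≈ 54.134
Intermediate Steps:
N = 9973493/3505 (N = (-11345 - 4412)/(2329 + 1176) - 1*(-2850) = -15757/3505 + 2850 = 9973493/3505 ≈ 2845.5)
sqrt(a(-89/(-19), 18) + N) = sqrt((103 - 1*18) + 9973493/3505) = sqrt((103 - 18) + 9973493/3505) = sqrt(85 + 9973493/3505) = sqrt(10271418/3505) = sqrt(36001320090)/3505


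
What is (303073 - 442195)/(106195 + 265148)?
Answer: -46374/123781 ≈ -0.37465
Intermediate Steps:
(303073 - 442195)/(106195 + 265148) = -139122/371343 = -139122*1/371343 = -46374/123781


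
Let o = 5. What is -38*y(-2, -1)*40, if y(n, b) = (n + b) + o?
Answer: -3040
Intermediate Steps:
y(n, b) = 5 + b + n (y(n, b) = (n + b) + 5 = (b + n) + 5 = 5 + b + n)
-38*y(-2, -1)*40 = -38*(5 - 1 - 2)*40 = -38*2*40 = -76*40 = -3040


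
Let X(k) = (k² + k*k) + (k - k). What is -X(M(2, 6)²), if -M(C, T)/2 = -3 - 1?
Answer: -8192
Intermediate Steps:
M(C, T) = 8 (M(C, T) = -2*(-3 - 1) = -2*(-4) = 8)
X(k) = 2*k² (X(k) = (k² + k²) + 0 = 2*k² + 0 = 2*k²)
-X(M(2, 6)²) = -2*(8²)² = -2*64² = -2*4096 = -1*8192 = -8192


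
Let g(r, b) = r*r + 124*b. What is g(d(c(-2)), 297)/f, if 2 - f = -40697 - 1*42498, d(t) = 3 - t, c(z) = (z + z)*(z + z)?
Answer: 36997/83197 ≈ 0.44469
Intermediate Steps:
c(z) = 4*z² (c(z) = (2*z)*(2*z) = 4*z²)
g(r, b) = r² + 124*b
f = 83197 (f = 2 - (-40697 - 1*42498) = 2 - (-40697 - 42498) = 2 - 1*(-83195) = 2 + 83195 = 83197)
g(d(c(-2)), 297)/f = ((3 - 4*(-2)²)² + 124*297)/83197 = ((3 - 4*4)² + 36828)*(1/83197) = ((3 - 1*16)² + 36828)*(1/83197) = ((3 - 16)² + 36828)*(1/83197) = ((-13)² + 36828)*(1/83197) = (169 + 36828)*(1/83197) = 36997*(1/83197) = 36997/83197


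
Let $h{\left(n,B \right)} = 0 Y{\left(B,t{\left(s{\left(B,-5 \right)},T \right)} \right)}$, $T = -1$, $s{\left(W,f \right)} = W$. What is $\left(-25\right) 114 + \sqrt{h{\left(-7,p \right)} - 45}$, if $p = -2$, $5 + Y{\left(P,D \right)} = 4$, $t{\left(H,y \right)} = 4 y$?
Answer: $-2850 + 3 i \sqrt{5} \approx -2850.0 + 6.7082 i$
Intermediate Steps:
$Y{\left(P,D \right)} = -1$ ($Y{\left(P,D \right)} = -5 + 4 = -1$)
$h{\left(n,B \right)} = 0$ ($h{\left(n,B \right)} = 0 \left(-1\right) = 0$)
$\left(-25\right) 114 + \sqrt{h{\left(-7,p \right)} - 45} = \left(-25\right) 114 + \sqrt{0 - 45} = -2850 + \sqrt{-45} = -2850 + 3 i \sqrt{5}$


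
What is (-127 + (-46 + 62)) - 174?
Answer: -285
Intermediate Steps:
(-127 + (-46 + 62)) - 174 = (-127 + 16) - 174 = -111 - 174 = -285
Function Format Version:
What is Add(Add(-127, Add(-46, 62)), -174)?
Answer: -285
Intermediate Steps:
Add(Add(-127, Add(-46, 62)), -174) = Add(Add(-127, 16), -174) = Add(-111, -174) = -285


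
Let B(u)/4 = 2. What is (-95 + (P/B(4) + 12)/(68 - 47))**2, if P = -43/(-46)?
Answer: 10866603049/1218816 ≈ 8915.7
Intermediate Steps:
P = 43/46 (P = -43*(-1/46) = 43/46 ≈ 0.93478)
B(u) = 8 (B(u) = 4*2 = 8)
(-95 + (P/B(4) + 12)/(68 - 47))**2 = (-95 + ((43/46)/8 + 12)/(68 - 47))**2 = (-95 + ((43/46)*(1/8) + 12)/21)**2 = (-95 + (43/368 + 12)*(1/21))**2 = (-95 + (4459/368)*(1/21))**2 = (-95 + 637/1104)**2 = (-104243/1104)**2 = 10866603049/1218816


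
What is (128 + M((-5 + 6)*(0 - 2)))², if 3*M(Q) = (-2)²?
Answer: 150544/9 ≈ 16727.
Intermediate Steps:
M(Q) = 4/3 (M(Q) = (⅓)*(-2)² = (⅓)*4 = 4/3)
(128 + M((-5 + 6)*(0 - 2)))² = (128 + 4/3)² = (388/3)² = 150544/9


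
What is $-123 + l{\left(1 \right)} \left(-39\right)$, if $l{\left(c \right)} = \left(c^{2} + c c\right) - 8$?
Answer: $111$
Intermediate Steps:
$l{\left(c \right)} = -8 + 2 c^{2}$ ($l{\left(c \right)} = \left(c^{2} + c^{2}\right) - 8 = 2 c^{2} - 8 = -8 + 2 c^{2}$)
$-123 + l{\left(1 \right)} \left(-39\right) = -123 + \left(-8 + 2 \cdot 1^{2}\right) \left(-39\right) = -123 + \left(-8 + 2 \cdot 1\right) \left(-39\right) = -123 + \left(-8 + 2\right) \left(-39\right) = -123 - -234 = -123 + 234 = 111$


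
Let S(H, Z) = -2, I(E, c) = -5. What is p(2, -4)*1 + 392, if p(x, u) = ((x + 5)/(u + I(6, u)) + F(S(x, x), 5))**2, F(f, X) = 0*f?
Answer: 31801/81 ≈ 392.60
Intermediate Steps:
F(f, X) = 0
p(x, u) = (5 + x)**2/(-5 + u)**2 (p(x, u) = ((x + 5)/(u - 5) + 0)**2 = ((5 + x)/(-5 + u) + 0)**2 = ((5 + x)/(-5 + u))**2 = (5 + x)**2/(-5 + u)**2)
p(2, -4)*1 + 392 = ((5 + 2)**2/(-5 - 4)**2)*1 + 392 = (7**2/(-9)**2)*1 + 392 = ((1/81)*49)*1 + 392 = (49/81)*1 + 392 = 49/81 + 392 = 31801/81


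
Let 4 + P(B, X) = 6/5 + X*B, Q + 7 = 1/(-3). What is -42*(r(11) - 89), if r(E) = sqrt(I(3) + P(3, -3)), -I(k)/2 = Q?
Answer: 3738 - 14*sqrt(645)/5 ≈ 3666.9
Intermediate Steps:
Q = -22/3 (Q = -7 + 1/(-3) = -7 - 1/3 = -22/3 ≈ -7.3333)
I(k) = 44/3 (I(k) = -2*(-22/3) = 44/3)
P(B, X) = -14/5 + B*X (P(B, X) = -4 + (6/5 + X*B) = -4 + (6*(1/5) + B*X) = -4 + (6/5 + B*X) = -14/5 + B*X)
r(E) = sqrt(645)/15 (r(E) = sqrt(44/3 + (-14/5 + 3*(-3))) = sqrt(44/3 + (-14/5 - 9)) = sqrt(44/3 - 59/5) = sqrt(43/15) = sqrt(645)/15)
-42*(r(11) - 89) = -42*(sqrt(645)/15 - 89) = -42*(-89 + sqrt(645)/15) = 3738 - 14*sqrt(645)/5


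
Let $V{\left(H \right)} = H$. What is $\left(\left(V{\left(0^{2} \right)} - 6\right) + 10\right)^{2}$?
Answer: $16$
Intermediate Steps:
$\left(\left(V{\left(0^{2} \right)} - 6\right) + 10\right)^{2} = \left(\left(0^{2} - 6\right) + 10\right)^{2} = \left(\left(0 - 6\right) + 10\right)^{2} = \left(-6 + 10\right)^{2} = 4^{2} = 16$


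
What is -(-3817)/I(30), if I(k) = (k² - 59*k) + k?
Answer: -3817/840 ≈ -4.5440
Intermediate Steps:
I(k) = k² - 58*k
-(-3817)/I(30) = -(-3817)/(30*(-58 + 30)) = -(-3817)/(30*(-28)) = -(-3817)/(-840) = -(-3817)*(-1)/840 = -1*3817/840 = -3817/840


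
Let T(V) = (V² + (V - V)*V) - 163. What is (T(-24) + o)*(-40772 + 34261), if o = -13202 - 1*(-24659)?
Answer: -77285570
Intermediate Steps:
T(V) = -163 + V² (T(V) = (V² + 0*V) - 163 = (V² + 0) - 163 = V² - 163 = -163 + V²)
o = 11457 (o = -13202 + 24659 = 11457)
(T(-24) + o)*(-40772 + 34261) = ((-163 + (-24)²) + 11457)*(-40772 + 34261) = ((-163 + 576) + 11457)*(-6511) = (413 + 11457)*(-6511) = 11870*(-6511) = -77285570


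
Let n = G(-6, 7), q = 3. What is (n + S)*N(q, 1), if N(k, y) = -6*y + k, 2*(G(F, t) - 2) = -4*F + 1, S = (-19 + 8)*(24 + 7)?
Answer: 1959/2 ≈ 979.50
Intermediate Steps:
S = -341 (S = -11*31 = -341)
G(F, t) = 5/2 - 2*F (G(F, t) = 2 + (-4*F + 1)/2 = 2 + (1 - 4*F)/2 = 2 + (½ - 2*F) = 5/2 - 2*F)
n = 29/2 (n = 5/2 - 2*(-6) = 5/2 + 12 = 29/2 ≈ 14.500)
N(k, y) = k - 6*y
(n + S)*N(q, 1) = (29/2 - 341)*(3 - 6*1) = -653*(3 - 6)/2 = -653/2*(-3) = 1959/2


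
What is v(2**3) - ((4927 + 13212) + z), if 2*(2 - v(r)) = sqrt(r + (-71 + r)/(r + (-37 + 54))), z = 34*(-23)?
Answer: -17355 - sqrt(137)/10 ≈ -17356.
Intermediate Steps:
z = -782
v(r) = 2 - sqrt(r + (-71 + r)/(17 + r))/2 (v(r) = 2 - sqrt(r + (-71 + r)/(r + (-37 + 54)))/2 = 2 - sqrt(r + (-71 + r)/(r + 17))/2 = 2 - sqrt(r + (-71 + r)/(17 + r))/2)
v(2**3) - ((4927 + 13212) + z) = (2 - sqrt(-71 + 2**3 + 2**3*(17 + 2**3))/sqrt(17 + 2**3)/2) - ((4927 + 13212) - 782) = (2 - sqrt(-71 + 8 + 8*(17 + 8))/sqrt(17 + 8)/2) - (18139 - 782) = (2 - sqrt(-71 + 8 + 8*25)/5/2) - 1*17357 = (2 - sqrt(-71 + 8 + 200)/5/2) - 17357 = (2 - sqrt(137)/5/2) - 17357 = (2 - sqrt(137)/10) - 17357 = -17355 - sqrt(137)/10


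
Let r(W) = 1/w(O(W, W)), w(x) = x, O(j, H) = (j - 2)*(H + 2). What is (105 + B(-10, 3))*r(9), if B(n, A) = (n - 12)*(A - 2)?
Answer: 83/77 ≈ 1.0779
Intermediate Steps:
O(j, H) = (-2 + j)*(2 + H)
B(n, A) = (-12 + n)*(-2 + A)
r(W) = 1/(-4 + W**2) (r(W) = 1/(-4 - 2*W + 2*W + W*W) = 1/(-4 - 2*W + 2*W + W**2) = 1/(-4 + W**2))
(105 + B(-10, 3))*r(9) = (105 + (24 - 12*3 - 2*(-10) + 3*(-10)))/(-4 + 9**2) = (105 + (24 - 36 + 20 - 30))/(-4 + 81) = (105 - 22)/77 = 83*(1/77) = 83/77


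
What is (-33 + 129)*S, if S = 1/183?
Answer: 32/61 ≈ 0.52459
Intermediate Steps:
S = 1/183 ≈ 0.0054645
(-33 + 129)*S = (-33 + 129)*(1/183) = 96*(1/183) = 32/61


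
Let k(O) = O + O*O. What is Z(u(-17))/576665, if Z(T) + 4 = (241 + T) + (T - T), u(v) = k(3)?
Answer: 249/576665 ≈ 0.00043179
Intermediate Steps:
k(O) = O + O²
u(v) = 12 (u(v) = 3*(1 + 3) = 3*4 = 12)
Z(T) = 237 + T (Z(T) = -4 + ((241 + T) + (T - T)) = -4 + ((241 + T) + 0) = -4 + (241 + T) = 237 + T)
Z(u(-17))/576665 = (237 + 12)/576665 = 249*(1/576665) = 249/576665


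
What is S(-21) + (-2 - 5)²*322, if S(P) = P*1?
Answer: 15757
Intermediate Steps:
S(P) = P
S(-21) + (-2 - 5)²*322 = -21 + (-2 - 5)²*322 = -21 + (-7)²*322 = -21 + 49*322 = -21 + 15778 = 15757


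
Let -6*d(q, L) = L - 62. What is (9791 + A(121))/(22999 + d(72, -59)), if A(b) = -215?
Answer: 57456/138115 ≈ 0.41600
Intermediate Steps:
d(q, L) = 31/3 - L/6 (d(q, L) = -(L - 62)/6 = -(-62 + L)/6 = 31/3 - L/6)
(9791 + A(121))/(22999 + d(72, -59)) = (9791 - 215)/(22999 + (31/3 - ⅙*(-59))) = 9576/(22999 + (31/3 + 59/6)) = 9576/(22999 + 121/6) = 9576/(138115/6) = 9576*(6/138115) = 57456/138115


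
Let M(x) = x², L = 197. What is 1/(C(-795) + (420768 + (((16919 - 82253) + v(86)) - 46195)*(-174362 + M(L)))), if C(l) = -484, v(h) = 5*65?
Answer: 1/15074456096 ≈ 6.6337e-11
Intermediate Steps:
v(h) = 325
1/(C(-795) + (420768 + (((16919 - 82253) + v(86)) - 46195)*(-174362 + M(L)))) = 1/(-484 + (420768 + (((16919 - 82253) + 325) - 46195)*(-174362 + 197²))) = 1/(-484 + (420768 + ((-65334 + 325) - 46195)*(-174362 + 38809))) = 1/(-484 + (420768 + (-65009 - 46195)*(-135553))) = 1/(-484 + (420768 - 111204*(-135553))) = 1/(-484 + (420768 + 15074035812)) = 1/(-484 + 15074456580) = 1/15074456096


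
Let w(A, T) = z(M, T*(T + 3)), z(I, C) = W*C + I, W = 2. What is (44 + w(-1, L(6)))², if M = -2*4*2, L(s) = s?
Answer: 18496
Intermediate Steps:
M = -16 (M = -8*2 = -16)
z(I, C) = I + 2*C (z(I, C) = 2*C + I = I + 2*C)
w(A, T) = -16 + 2*T*(3 + T) (w(A, T) = -16 + 2*(T*(T + 3)) = -16 + 2*(T*(3 + T)) = -16 + 2*T*(3 + T))
(44 + w(-1, L(6)))² = (44 + (-16 + 2*6*(3 + 6)))² = (44 + (-16 + 2*6*9))² = (44 + (-16 + 108))² = (44 + 92)² = 136² = 18496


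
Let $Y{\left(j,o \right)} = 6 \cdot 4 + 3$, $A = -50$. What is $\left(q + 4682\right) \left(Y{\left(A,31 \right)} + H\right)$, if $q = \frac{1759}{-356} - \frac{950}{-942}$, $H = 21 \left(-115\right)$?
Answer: $- \frac{156095528957}{13973} \approx -1.1171 \cdot 10^{7}$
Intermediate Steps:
$Y{\left(j,o \right)} = 27$ ($Y{\left(j,o \right)} = 24 + 3 = 27$)
$H = -2415$
$q = - \frac{659389}{167676}$ ($q = 1759 \left(- \frac{1}{356}\right) - - \frac{475}{471} = - \frac{1759}{356} + \frac{475}{471} = - \frac{659389}{167676} \approx -3.9325$)
$\left(q + 4682\right) \left(Y{\left(A,31 \right)} + H\right) = \left(- \frac{659389}{167676} + 4682\right) \left(27 - 2415\right) = \frac{784399643}{167676} \left(-2388\right) = - \frac{156095528957}{13973}$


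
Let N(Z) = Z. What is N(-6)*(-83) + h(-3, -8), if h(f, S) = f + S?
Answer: 487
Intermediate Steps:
h(f, S) = S + f
N(-6)*(-83) + h(-3, -8) = -6*(-83) + (-8 - 3) = 498 - 11 = 487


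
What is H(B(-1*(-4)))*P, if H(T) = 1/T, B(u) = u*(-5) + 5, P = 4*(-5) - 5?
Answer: 5/3 ≈ 1.6667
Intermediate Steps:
P = -25 (P = -20 - 5 = -25)
B(u) = 5 - 5*u (B(u) = -5*u + 5 = 5 - 5*u)
H(B(-1*(-4)))*P = -25/(5 - (-5)*(-4)) = -25/(5 - 5*4) = -25/(5 - 20) = -25/(-15) = -1/15*(-25) = 5/3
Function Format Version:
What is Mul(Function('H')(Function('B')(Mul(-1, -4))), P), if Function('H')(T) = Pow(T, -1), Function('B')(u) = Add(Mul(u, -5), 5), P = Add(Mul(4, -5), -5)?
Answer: Rational(5, 3) ≈ 1.6667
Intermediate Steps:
P = -25 (P = Add(-20, -5) = -25)
Function('B')(u) = Add(5, Mul(-5, u)) (Function('B')(u) = Add(Mul(-5, u), 5) = Add(5, Mul(-5, u)))
Mul(Function('H')(Function('B')(Mul(-1, -4))), P) = Mul(Pow(Add(5, Mul(-5, Mul(-1, -4))), -1), -25) = Mul(Pow(Add(5, Mul(-5, 4)), -1), -25) = Mul(Pow(Add(5, -20), -1), -25) = Mul(Pow(-15, -1), -25) = Mul(Rational(-1, 15), -25) = Rational(5, 3)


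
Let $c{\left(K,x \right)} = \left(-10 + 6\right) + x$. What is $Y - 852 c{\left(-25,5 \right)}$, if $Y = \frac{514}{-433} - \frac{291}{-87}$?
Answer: $- \frac{10671469}{12557} \approx -849.84$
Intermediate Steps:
$c{\left(K,x \right)} = -4 + x$
$Y = \frac{27095}{12557}$ ($Y = 514 \left(- \frac{1}{433}\right) - - \frac{97}{29} = - \frac{514}{433} + \frac{97}{29} = \frac{27095}{12557} \approx 2.1578$)
$Y - 852 c{\left(-25,5 \right)} = \frac{27095}{12557} - 852 \left(-4 + 5\right) = \frac{27095}{12557} - 852 = - \frac{10671469}{12557}$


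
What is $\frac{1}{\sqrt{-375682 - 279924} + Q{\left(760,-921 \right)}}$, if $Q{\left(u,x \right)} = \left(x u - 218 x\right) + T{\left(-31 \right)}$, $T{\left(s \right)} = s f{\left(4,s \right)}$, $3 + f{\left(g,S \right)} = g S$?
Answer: $- \frac{495245}{245268265631} - \frac{i \sqrt{655606}}{245268265631} \approx -2.0192 \cdot 10^{-6} - 3.3013 \cdot 10^{-9} i$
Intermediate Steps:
$f{\left(g,S \right)} = -3 + S g$ ($f{\left(g,S \right)} = -3 + g S = -3 + S g$)
$T{\left(s \right)} = s \left(-3 + 4 s\right)$ ($T{\left(s \right)} = s \left(-3 + s 4\right) = s \left(-3 + 4 s\right)$)
$Q{\left(u,x \right)} = 3937 - 218 x + u x$ ($Q{\left(u,x \right)} = \left(x u - 218 x\right) - 31 \left(-3 + 4 \left(-31\right)\right) = \left(u x - 218 x\right) - 31 \left(-3 - 124\right) = \left(- 218 x + u x\right) - -3937 = \left(- 218 x + u x\right) + 3937 = 3937 - 218 x + u x$)
$\frac{1}{\sqrt{-375682 - 279924} + Q{\left(760,-921 \right)}} = \frac{1}{\sqrt{-375682 - 279924} + \left(3937 - -200778 + 760 \left(-921\right)\right)} = \frac{1}{\sqrt{-655606} + \left(3937 + 200778 - 699960\right)} = \frac{1}{i \sqrt{655606} - 495245} = \frac{1}{-495245 + i \sqrt{655606}}$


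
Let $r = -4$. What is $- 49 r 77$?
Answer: $15092$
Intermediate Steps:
$- 49 r 77 = \left(-49\right) \left(-4\right) 77 = 196 \cdot 77 = 15092$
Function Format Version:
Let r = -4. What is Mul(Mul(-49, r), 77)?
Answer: 15092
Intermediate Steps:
Mul(Mul(-49, r), 77) = Mul(Mul(-49, -4), 77) = Mul(196, 77) = 15092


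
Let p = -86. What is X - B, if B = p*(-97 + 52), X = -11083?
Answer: -14953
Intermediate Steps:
B = 3870 (B = -86*(-97 + 52) = -86*(-45) = 3870)
X - B = -11083 - 1*3870 = -11083 - 3870 = -14953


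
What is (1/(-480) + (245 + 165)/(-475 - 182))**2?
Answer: 4332140761/11050214400 ≈ 0.39204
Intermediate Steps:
(1/(-480) + (245 + 165)/(-475 - 182))**2 = (-1/480 + 410/(-657))**2 = (-1/480 + 410*(-1/657))**2 = (-1/480 - 410/657)**2 = (-65819/105120)**2 = 4332140761/11050214400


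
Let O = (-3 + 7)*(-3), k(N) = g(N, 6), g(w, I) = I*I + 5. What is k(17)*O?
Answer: -492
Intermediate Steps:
g(w, I) = 5 + I**2 (g(w, I) = I**2 + 5 = 5 + I**2)
k(N) = 41 (k(N) = 5 + 6**2 = 5 + 36 = 41)
O = -12 (O = 4*(-3) = -12)
k(17)*O = 41*(-12) = -492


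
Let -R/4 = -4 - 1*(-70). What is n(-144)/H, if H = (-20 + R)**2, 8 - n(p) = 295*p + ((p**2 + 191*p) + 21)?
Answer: 49235/80656 ≈ 0.61043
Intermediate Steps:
R = -264 (R = -4*(-4 - 1*(-70)) = -4*(-4 + 70) = -4*66 = -264)
n(p) = -13 - p**2 - 486*p (n(p) = 8 - (295*p + ((p**2 + 191*p) + 21)) = 8 - (295*p + (21 + p**2 + 191*p)) = 8 - (21 + p**2 + 486*p) = 8 + (-21 - p**2 - 486*p) = -13 - p**2 - 486*p)
H = 80656 (H = (-20 - 264)**2 = (-284)**2 = 80656)
n(-144)/H = (-13 - 1*(-144)**2 - 486*(-144))/80656 = (-13 - 1*20736 + 69984)*(1/80656) = (-13 - 20736 + 69984)*(1/80656) = 49235*(1/80656) = 49235/80656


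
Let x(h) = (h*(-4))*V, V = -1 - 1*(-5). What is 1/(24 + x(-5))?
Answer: 1/104 ≈ 0.0096154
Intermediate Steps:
V = 4 (V = -1 + 5 = 4)
x(h) = -16*h (x(h) = (h*(-4))*4 = -4*h*4 = -16*h)
1/(24 + x(-5)) = 1/(24 - 16*(-5)) = 1/(24 + 80) = 1/104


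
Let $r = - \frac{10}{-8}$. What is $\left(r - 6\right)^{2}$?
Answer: $\frac{361}{16} \approx 22.563$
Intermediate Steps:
$r = \frac{5}{4}$ ($r = \left(-10\right) \left(- \frac{1}{8}\right) = \frac{5}{4} \approx 1.25$)
$\left(r - 6\right)^{2} = \left(\frac{5}{4} - 6\right)^{2} = \left(- \frac{19}{4}\right)^{2} = \frac{361}{16}$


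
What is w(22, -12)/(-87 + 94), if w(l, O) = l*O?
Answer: -264/7 ≈ -37.714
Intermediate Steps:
w(l, O) = O*l
w(22, -12)/(-87 + 94) = (-12*22)/(-87 + 94) = -264/7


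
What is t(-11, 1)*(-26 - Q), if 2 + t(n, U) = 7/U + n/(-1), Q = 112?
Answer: -2208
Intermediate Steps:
t(n, U) = -2 - n + 7/U (t(n, U) = -2 + (7/U + n/(-1)) = -2 + (7/U + n*(-1)) = -2 + (7/U - n) = -2 + (-n + 7/U) = -2 - n + 7/U)
t(-11, 1)*(-26 - Q) = (-2 - 1*(-11) + 7/1)*(-26 - 1*112) = (-2 + 11 + 7*1)*(-26 - 112) = (-2 + 11 + 7)*(-138) = 16*(-138) = -2208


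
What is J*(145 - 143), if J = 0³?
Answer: 0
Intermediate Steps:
J = 0
J*(145 - 143) = 0*(145 - 143) = 0*2 = 0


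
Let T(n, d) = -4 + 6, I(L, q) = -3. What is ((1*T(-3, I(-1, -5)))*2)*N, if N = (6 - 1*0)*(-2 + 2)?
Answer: 0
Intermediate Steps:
T(n, d) = 2
N = 0 (N = (6 + 0)*0 = 6*0 = 0)
((1*T(-3, I(-1, -5)))*2)*N = ((1*2)*2)*0 = (2*2)*0 = 4*0 = 0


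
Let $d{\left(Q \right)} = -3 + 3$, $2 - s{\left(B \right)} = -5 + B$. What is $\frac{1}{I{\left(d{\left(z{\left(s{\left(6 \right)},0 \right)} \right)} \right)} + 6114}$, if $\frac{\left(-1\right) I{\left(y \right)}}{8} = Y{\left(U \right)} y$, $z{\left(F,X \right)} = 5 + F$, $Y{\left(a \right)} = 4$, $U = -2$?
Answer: $\frac{1}{6114} \approx 0.00016356$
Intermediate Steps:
$s{\left(B \right)} = 7 - B$ ($s{\left(B \right)} = 2 - \left(-5 + B\right) = 7 - B$)
$d{\left(Q \right)} = 0$
$I{\left(y \right)} = - 32 y$ ($I{\left(y \right)} = - 8 \cdot 4 y = - 32 y$)
$\frac{1}{I{\left(d{\left(z{\left(s{\left(6 \right)},0 \right)} \right)} \right)} + 6114} = \frac{1}{\left(-32\right) 0 + 6114} = \frac{1}{0 + 6114} = \frac{1}{6114}$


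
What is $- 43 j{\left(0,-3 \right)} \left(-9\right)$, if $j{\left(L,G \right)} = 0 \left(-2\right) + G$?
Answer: $-1161$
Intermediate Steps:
$j{\left(L,G \right)} = G$ ($j{\left(L,G \right)} = 0 + G = G$)
$- 43 j{\left(0,-3 \right)} \left(-9\right) = \left(-43\right) \left(-3\right) \left(-9\right) = 129 \left(-9\right) = -1161$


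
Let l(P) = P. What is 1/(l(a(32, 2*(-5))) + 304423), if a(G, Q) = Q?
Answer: 1/304413 ≈ 3.2850e-6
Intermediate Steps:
1/(l(a(32, 2*(-5))) + 304423) = 1/(2*(-5) + 304423) = 1/(-10 + 304423) = 1/304413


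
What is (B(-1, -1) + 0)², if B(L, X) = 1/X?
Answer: 1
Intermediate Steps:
(B(-1, -1) + 0)² = (1/(-1) + 0)² = (-1 + 0)² = (-1)² = 1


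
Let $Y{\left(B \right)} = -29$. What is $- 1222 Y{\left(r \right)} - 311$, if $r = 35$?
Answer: $35127$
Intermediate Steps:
$- 1222 Y{\left(r \right)} - 311 = \left(-1222\right) \left(-29\right) - 311 = 35438 - 311 = 35127$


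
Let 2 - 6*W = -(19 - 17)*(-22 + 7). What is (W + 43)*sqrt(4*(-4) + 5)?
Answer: 115*I*sqrt(11)/3 ≈ 127.14*I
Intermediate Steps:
W = -14/3 (W = 1/3 - (-1)*(19 - 17)*(-22 + 7)/6 = 1/3 - (-1)*2*(-15)/6 = 1/3 - (-1)*(-30)/6 = 1/3 - 1/6*30 = 1/3 - 5 = -14/3 ≈ -4.6667)
(W + 43)*sqrt(4*(-4) + 5) = (-14/3 + 43)*sqrt(4*(-4) + 5) = 115*sqrt(-16 + 5)/3 = 115*sqrt(-11)/3 = 115*(I*sqrt(11))/3 = 115*I*sqrt(11)/3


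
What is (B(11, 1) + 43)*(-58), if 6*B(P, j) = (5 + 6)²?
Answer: -10991/3 ≈ -3663.7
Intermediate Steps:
B(P, j) = 121/6 (B(P, j) = (5 + 6)²/6 = (⅙)*11² = (⅙)*121 = 121/6)
(B(11, 1) + 43)*(-58) = (121/6 + 43)*(-58) = (379/6)*(-58) = -10991/3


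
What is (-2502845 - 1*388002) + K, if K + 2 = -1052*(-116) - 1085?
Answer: -2769902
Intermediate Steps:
K = 120945 (K = -2 + (-1052*(-116) - 1085) = -2 + (122032 - 1085) = -2 + 120947 = 120945)
(-2502845 - 1*388002) + K = (-2502845 - 1*388002) + 120945 = (-2502845 - 388002) + 120945 = -2890847 + 120945 = -2769902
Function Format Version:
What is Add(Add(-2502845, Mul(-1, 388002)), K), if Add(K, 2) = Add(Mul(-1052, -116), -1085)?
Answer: -2769902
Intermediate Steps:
K = 120945 (K = Add(-2, Add(Mul(-1052, -116), -1085)) = Add(-2, Add(122032, -1085)) = Add(-2, 120947) = 120945)
Add(Add(-2502845, Mul(-1, 388002)), K) = Add(Add(-2502845, Mul(-1, 388002)), 120945) = Add(Add(-2502845, -388002), 120945) = Add(-2890847, 120945) = -2769902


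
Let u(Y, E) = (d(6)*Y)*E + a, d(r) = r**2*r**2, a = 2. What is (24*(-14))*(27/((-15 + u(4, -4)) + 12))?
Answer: 9072/20737 ≈ 0.43748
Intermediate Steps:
d(r) = r**4
u(Y, E) = 2 + 1296*E*Y (u(Y, E) = (6**4*Y)*E + 2 = (1296*Y)*E + 2 = 1296*E*Y + 2 = 2 + 1296*E*Y)
(24*(-14))*(27/((-15 + u(4, -4)) + 12)) = (24*(-14))*(27/((-15 + (2 + 1296*(-4)*4)) + 12)) = -9072/((-15 + (2 - 20736)) + 12) = -9072/((-15 - 20734) + 12) = -9072/(-20749 + 12) = -9072/(-20737) = -9072*(-1)/20737 = -336*(-27/20737) = 9072/20737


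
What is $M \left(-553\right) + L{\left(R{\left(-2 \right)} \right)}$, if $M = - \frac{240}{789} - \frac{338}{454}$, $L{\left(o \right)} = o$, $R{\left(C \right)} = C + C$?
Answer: $\frac{34382867}{59701} \approx 575.92$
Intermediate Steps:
$R{\left(C \right)} = 2 C$
$M = - \frac{62607}{59701}$ ($M = \left(-240\right) \frac{1}{789} - \frac{169}{227} = - \frac{80}{263} - \frac{169}{227} = - \frac{62607}{59701} \approx -1.0487$)
$M \left(-553\right) + L{\left(R{\left(-2 \right)} \right)} = \left(- \frac{62607}{59701}\right) \left(-553\right) + 2 \left(-2\right) = \frac{34621671}{59701} - 4 = \frac{34382867}{59701}$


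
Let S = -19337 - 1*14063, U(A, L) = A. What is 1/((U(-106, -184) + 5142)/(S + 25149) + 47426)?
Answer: 8251/391306890 ≈ 2.1086e-5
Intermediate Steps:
S = -33400 (S = -19337 - 14063 = -33400)
1/((U(-106, -184) + 5142)/(S + 25149) + 47426) = 1/((-106 + 5142)/(-33400 + 25149) + 47426) = 1/(5036/(-8251) + 47426) = 1/(5036*(-1/8251) + 47426) = 1/(-5036/8251 + 47426) = 1/(391306890/8251) = 8251/391306890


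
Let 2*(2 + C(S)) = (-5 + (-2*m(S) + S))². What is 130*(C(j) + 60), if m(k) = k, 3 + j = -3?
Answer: 7605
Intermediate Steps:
j = -6 (j = -3 - 3 = -6)
C(S) = -2 + (-5 - S)²/2 (C(S) = -2 + (-5 + (-2*S + S))²/2 = -2 + (-5 - S)²/2)
130*(C(j) + 60) = 130*((-2 + (5 - 6)²/2) + 60) = 130*((-2 + (½)*(-1)²) + 60) = 130*((-2 + (½)*1) + 60) = 130*((-2 + ½) + 60) = 130*(-3/2 + 60) = 130*(117/2) = 7605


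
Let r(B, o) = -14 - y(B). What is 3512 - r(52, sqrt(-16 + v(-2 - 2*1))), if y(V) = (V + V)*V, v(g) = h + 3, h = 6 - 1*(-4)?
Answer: 8934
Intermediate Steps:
h = 10 (h = 6 + 4 = 10)
v(g) = 13 (v(g) = 10 + 3 = 13)
y(V) = 2*V**2 (y(V) = (2*V)*V = 2*V**2)
r(B, o) = -14 - 2*B**2
3512 - r(52, sqrt(-16 + v(-2 - 2*1))) = 3512 - (-14 - 2*52**2) = 3512 - (-14 - 2*2704) = 3512 - (-14 - 5408) = 3512 - 1*(-5422) = 3512 + 5422 = 8934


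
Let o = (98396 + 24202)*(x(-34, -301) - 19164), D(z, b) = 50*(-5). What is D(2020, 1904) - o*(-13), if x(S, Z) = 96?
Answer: -30390082882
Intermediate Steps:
D(z, b) = -250
o = -2337698664 (o = (98396 + 24202)*(96 - 19164) = 122598*(-19068) = -2337698664)
D(2020, 1904) - o*(-13) = -250 - (-2337698664)*(-13) = -250 - 1*30390082632 = -250 - 30390082632 = -30390082882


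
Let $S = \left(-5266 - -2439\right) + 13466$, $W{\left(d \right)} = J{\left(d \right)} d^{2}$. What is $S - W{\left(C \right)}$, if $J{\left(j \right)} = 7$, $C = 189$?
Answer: $-239408$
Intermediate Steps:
$W{\left(d \right)} = 7 d^{2}$
$S = 10639$ ($S = \left(-5266 + \left(-52 + 2491\right)\right) + 13466 = \left(-5266 + 2439\right) + 13466 = -2827 + 13466 = 10639$)
$S - W{\left(C \right)} = 10639 - 7 \cdot 189^{2} = 10639 - 7 \cdot 35721 = 10639 - 250047 = -239408$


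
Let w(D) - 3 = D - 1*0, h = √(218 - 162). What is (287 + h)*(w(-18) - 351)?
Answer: -105042 - 732*√14 ≈ -1.0778e+5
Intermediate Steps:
h = 2*√14 (h = √56 = 2*√14 ≈ 7.4833)
w(D) = 3 + D (w(D) = 3 + (D - 1*0) = 3 + (D + 0) = 3 + D)
(287 + h)*(w(-18) - 351) = (287 + 2*√14)*((3 - 18) - 351) = (287 + 2*√14)*(-15 - 351) = (287 + 2*√14)*(-366) = -105042 - 732*√14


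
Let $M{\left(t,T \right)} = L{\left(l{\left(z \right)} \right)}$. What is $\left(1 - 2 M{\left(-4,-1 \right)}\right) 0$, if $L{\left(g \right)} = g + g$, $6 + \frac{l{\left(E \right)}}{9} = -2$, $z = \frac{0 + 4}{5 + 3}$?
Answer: $0$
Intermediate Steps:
$z = \frac{1}{2}$ ($z = \frac{4}{8} = 4 \cdot \frac{1}{8} = \frac{1}{2} \approx 0.5$)
$l{\left(E \right)} = -72$ ($l{\left(E \right)} = -54 + 9 \left(-2\right) = -54 - 18 = -72$)
$L{\left(g \right)} = 2 g$
$M{\left(t,T \right)} = -144$ ($M{\left(t,T \right)} = 2 \left(-72\right) = -144$)
$\left(1 - 2 M{\left(-4,-1 \right)}\right) 0 = \left(1 - -288\right) 0 = \left(1 + 288\right) 0 = 289 \cdot 0 = 0$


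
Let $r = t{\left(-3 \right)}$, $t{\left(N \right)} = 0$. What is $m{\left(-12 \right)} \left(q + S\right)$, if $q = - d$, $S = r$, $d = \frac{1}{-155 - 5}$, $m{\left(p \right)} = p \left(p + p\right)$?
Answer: $\frac{9}{5} \approx 1.8$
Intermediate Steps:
$m{\left(p \right)} = 2 p^{2}$ ($m{\left(p \right)} = p 2 p = 2 p^{2}$)
$r = 0$
$d = - \frac{1}{160}$ ($d = \frac{1}{-160} = - \frac{1}{160} \approx -0.00625$)
$S = 0$
$q = \frac{1}{160}$ ($q = \left(-1\right) \left(- \frac{1}{160}\right) = \frac{1}{160} \approx 0.00625$)
$m{\left(-12 \right)} \left(q + S\right) = 2 \left(-12\right)^{2} \left(\frac{1}{160} + 0\right) = 2 \cdot 144 \cdot \frac{1}{160} = 288 \cdot \frac{1}{160} = \frac{9}{5}$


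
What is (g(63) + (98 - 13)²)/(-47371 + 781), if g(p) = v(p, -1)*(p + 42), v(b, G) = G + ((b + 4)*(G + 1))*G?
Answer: -712/4659 ≈ -0.15282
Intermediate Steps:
v(b, G) = G + G*(1 + G)*(4 + b) (v(b, G) = G + ((4 + b)*(1 + G))*G = G + ((1 + G)*(4 + b))*G = G + G*(1 + G)*(4 + b))
g(p) = -42 - p (g(p) = (-(5 + p + 4*(-1) - p))*(p + 42) = (-(5 + p - 4 - p))*(42 + p) = (-1*1)*(42 + p) = -(42 + p) = -42 - p)
(g(63) + (98 - 13)²)/(-47371 + 781) = ((-42 - 1*63) + (98 - 13)²)/(-47371 + 781) = ((-42 - 63) + 85²)/(-46590) = (-105 + 7225)*(-1/46590) = 7120*(-1/46590) = -712/4659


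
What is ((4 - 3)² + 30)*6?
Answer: 186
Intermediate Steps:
((4 - 3)² + 30)*6 = (1² + 30)*6 = (1 + 30)*6 = 31*6 = 186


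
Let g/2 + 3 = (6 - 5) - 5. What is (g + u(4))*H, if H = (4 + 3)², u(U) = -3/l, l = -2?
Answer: -1225/2 ≈ -612.50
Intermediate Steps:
g = -14 (g = -6 + 2*((6 - 5) - 5) = -6 + 2*(1 - 5) = -6 + 2*(-4) = -6 - 8 = -14)
u(U) = 3/2 (u(U) = -3/(-2) = -3*(-½) = 3/2)
H = 49 (H = 7² = 49)
(g + u(4))*H = (-14 + 3/2)*49 = -25/2*49 = -1225/2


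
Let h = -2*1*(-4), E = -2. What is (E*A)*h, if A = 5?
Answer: -80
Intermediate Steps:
h = 8 (h = -2*(-4) = 8)
(E*A)*h = -2*5*8 = -10*8 = -80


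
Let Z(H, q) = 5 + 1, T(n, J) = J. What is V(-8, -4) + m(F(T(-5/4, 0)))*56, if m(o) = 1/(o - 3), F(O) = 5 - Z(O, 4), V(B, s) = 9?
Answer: -5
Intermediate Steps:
Z(H, q) = 6
F(O) = -1 (F(O) = 5 - 1*6 = 5 - 6 = -1)
m(o) = 1/(-3 + o)
V(-8, -4) + m(F(T(-5/4, 0)))*56 = 9 + 56/(-3 - 1) = 9 + 56/(-4) = 9 - ¼*56 = 9 - 14 = -5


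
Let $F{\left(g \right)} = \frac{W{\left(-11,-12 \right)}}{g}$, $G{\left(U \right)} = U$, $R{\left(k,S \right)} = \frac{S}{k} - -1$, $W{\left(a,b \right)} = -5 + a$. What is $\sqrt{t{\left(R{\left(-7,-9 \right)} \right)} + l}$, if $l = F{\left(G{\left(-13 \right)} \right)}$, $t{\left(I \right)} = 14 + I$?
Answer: $\frac{\sqrt{145054}}{91} \approx 4.1853$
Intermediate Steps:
$R{\left(k,S \right)} = 1 + \frac{S}{k}$ ($R{\left(k,S \right)} = \frac{S}{k} + 1 = 1 + \frac{S}{k}$)
$F{\left(g \right)} = - \frac{16}{g}$ ($F{\left(g \right)} = \frac{-5 - 11}{g} = - \frac{16}{g}$)
$l = \frac{16}{13}$ ($l = - \frac{16}{-13} = \left(-16\right) \left(- \frac{1}{13}\right) = \frac{16}{13} \approx 1.2308$)
$\sqrt{t{\left(R{\left(-7,-9 \right)} \right)} + l} = \sqrt{\left(14 + \frac{-9 - 7}{-7}\right) + \frac{16}{13}} = \sqrt{\left(14 - - \frac{16}{7}\right) + \frac{16}{13}} = \sqrt{\left(14 + \frac{16}{7}\right) + \frac{16}{13}} = \sqrt{\frac{114}{7} + \frac{16}{13}} = \sqrt{\frac{1594}{91}} = \frac{\sqrt{145054}}{91}$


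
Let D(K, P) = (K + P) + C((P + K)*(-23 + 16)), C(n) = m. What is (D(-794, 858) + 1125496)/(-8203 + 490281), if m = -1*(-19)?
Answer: 1125579/482078 ≈ 2.3348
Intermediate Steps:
m = 19
C(n) = 19
D(K, P) = 19 + K + P (D(K, P) = (K + P) + 19 = 19 + K + P)
(D(-794, 858) + 1125496)/(-8203 + 490281) = ((19 - 794 + 858) + 1125496)/(-8203 + 490281) = (83 + 1125496)/482078 = 1125579*(1/482078) = 1125579/482078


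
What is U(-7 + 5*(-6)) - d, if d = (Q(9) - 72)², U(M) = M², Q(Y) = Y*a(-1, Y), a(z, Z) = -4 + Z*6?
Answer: -141515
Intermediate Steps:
a(z, Z) = -4 + 6*Z
Q(Y) = Y*(-4 + 6*Y)
d = 142884 (d = (2*9*(-2 + 3*9) - 72)² = (2*9*(-2 + 27) - 72)² = (2*9*25 - 72)² = (450 - 72)² = 378² = 142884)
U(-7 + 5*(-6)) - d = (-7 + 5*(-6))² - 1*142884 = (-7 - 30)² - 142884 = (-37)² - 142884 = 1369 - 142884 = -141515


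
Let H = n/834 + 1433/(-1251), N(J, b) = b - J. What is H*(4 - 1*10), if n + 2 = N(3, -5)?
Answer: 2896/417 ≈ 6.9448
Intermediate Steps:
n = -10 (n = -2 + (-5 - 1*3) = -2 + (-5 - 3) = -2 - 8 = -10)
H = -1448/1251 (H = -10/834 + 1433/(-1251) = -10*1/834 + 1433*(-1/1251) = -5/417 - 1433/1251 = -1448/1251 ≈ -1.1575)
H*(4 - 1*10) = -1448*(4 - 1*10)/1251 = -1448*(4 - 10)/1251 = -1448/1251*(-6) = 2896/417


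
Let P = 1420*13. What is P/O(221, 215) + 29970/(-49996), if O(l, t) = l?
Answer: 35242415/424966 ≈ 82.930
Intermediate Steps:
P = 18460
P/O(221, 215) + 29970/(-49996) = 18460/221 + 29970/(-49996) = 18460*(1/221) + 29970*(-1/49996) = 1420/17 - 14985/24998 = 35242415/424966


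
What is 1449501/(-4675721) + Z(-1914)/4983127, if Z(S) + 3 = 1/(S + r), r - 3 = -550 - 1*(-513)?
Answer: -14070523995222641/45387838118036516 ≈ -0.31001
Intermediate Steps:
r = -34 (r = 3 + (-550 - 1*(-513)) = 3 + (-550 + 513) = 3 - 37 = -34)
Z(S) = -3 + 1/(-34 + S) (Z(S) = -3 + 1/(S - 34) = -3 + 1/(-34 + S))
1449501/(-4675721) + Z(-1914)/4983127 = 1449501/(-4675721) + ((103 - 3*(-1914))/(-34 - 1914))/4983127 = 1449501*(-1/4675721) + ((103 + 5742)/(-1948))*(1/4983127) = -1449501/4675721 - 1/1948*5845*(1/4983127) = -1449501/4675721 - 5845/1948*1/4983127 = -1449501/4675721 - 5845/9707131396 = -14070523995222641/45387838118036516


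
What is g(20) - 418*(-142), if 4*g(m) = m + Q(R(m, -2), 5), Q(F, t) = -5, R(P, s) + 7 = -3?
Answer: 237439/4 ≈ 59360.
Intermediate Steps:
R(P, s) = -10 (R(P, s) = -7 - 3 = -10)
g(m) = -5/4 + m/4 (g(m) = (m - 5)/4 = (-5 + m)/4 = -5/4 + m/4)
g(20) - 418*(-142) = (-5/4 + (¼)*20) - 418*(-142) = (-5/4 + 5) + 59356 = 15/4 + 59356 = 237439/4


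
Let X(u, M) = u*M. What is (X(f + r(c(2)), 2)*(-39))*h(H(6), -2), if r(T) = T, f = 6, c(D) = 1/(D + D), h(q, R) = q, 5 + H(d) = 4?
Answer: 975/2 ≈ 487.50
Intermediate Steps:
H(d) = -1 (H(d) = -5 + 4 = -1)
c(D) = 1/(2*D)
X(u, M) = M*u
(X(f + r(c(2)), 2)*(-39))*h(H(6), -2) = ((2*(6 + (½)/2))*(-39))*(-1) = ((2*(6 + (½)*(½)))*(-39))*(-1) = ((2*(6 + ¼))*(-39))*(-1) = ((2*(25/4))*(-39))*(-1) = ((25/2)*(-39))*(-1) = -975/2*(-1) = 975/2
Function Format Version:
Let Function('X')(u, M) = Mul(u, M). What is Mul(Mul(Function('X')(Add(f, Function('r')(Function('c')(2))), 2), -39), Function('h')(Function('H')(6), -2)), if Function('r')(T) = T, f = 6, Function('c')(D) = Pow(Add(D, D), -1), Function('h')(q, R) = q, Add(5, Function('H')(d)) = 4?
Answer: Rational(975, 2) ≈ 487.50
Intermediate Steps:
Function('H')(d) = -1 (Function('H')(d) = Add(-5, 4) = -1)
Function('c')(D) = Mul(Rational(1, 2), Pow(D, -1)) (Function('c')(D) = Pow(Mul(2, D), -1) = Mul(Rational(1, 2), Pow(D, -1)))
Function('X')(u, M) = Mul(M, u)
Mul(Mul(Function('X')(Add(f, Function('r')(Function('c')(2))), 2), -39), Function('h')(Function('H')(6), -2)) = Mul(Mul(Mul(2, Add(6, Mul(Rational(1, 2), Pow(2, -1)))), -39), -1) = Mul(Mul(Mul(2, Add(6, Mul(Rational(1, 2), Rational(1, 2)))), -39), -1) = Mul(Mul(Mul(2, Add(6, Rational(1, 4))), -39), -1) = Mul(Mul(Mul(2, Rational(25, 4)), -39), -1) = Mul(Mul(Rational(25, 2), -39), -1) = Mul(Rational(-975, 2), -1) = Rational(975, 2)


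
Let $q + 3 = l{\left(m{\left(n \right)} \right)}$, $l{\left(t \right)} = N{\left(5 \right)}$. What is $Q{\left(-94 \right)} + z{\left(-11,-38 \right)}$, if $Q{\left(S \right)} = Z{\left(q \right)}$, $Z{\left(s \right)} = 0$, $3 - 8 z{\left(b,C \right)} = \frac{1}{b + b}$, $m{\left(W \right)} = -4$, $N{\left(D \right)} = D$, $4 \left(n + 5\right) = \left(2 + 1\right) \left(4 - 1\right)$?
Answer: $\frac{67}{176} \approx 0.38068$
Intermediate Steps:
$n = - \frac{11}{4}$ ($n = -5 + \frac{\left(2 + 1\right) \left(4 - 1\right)}{4} = -5 + \frac{3 \cdot 3}{4} = -5 + \frac{1}{4} \cdot 9 = -5 + \frac{9}{4} = - \frac{11}{4} \approx -2.75$)
$l{\left(t \right)} = 5$
$q = 2$ ($q = -3 + 5 = 2$)
$z{\left(b,C \right)} = \frac{3}{8} - \frac{1}{16 b}$ ($z{\left(b,C \right)} = \frac{3}{8} - \frac{1}{8 \left(b + b\right)} = \frac{3}{8} - \frac{1}{8 \cdot 2 b} = \frac{3}{8} - \frac{\frac{1}{2} \frac{1}{b}}{8} = \frac{3}{8} - \frac{1}{16 b}$)
$Q{\left(S \right)} = 0$
$Q{\left(-94 \right)} + z{\left(-11,-38 \right)} = 0 + \frac{-1 + 6 \left(-11\right)}{16 \left(-11\right)} = 0 + \frac{1}{16} \left(- \frac{1}{11}\right) \left(-1 - 66\right) = 0 + \frac{1}{16} \left(- \frac{1}{11}\right) \left(-67\right) = 0 + \frac{67}{176} = \frac{67}{176}$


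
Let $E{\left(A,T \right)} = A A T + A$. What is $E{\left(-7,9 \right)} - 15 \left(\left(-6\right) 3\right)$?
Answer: $704$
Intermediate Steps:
$E{\left(A,T \right)} = A + T A^{2}$ ($E{\left(A,T \right)} = A^{2} T + A = T A^{2} + A = A + T A^{2}$)
$E{\left(-7,9 \right)} - 15 \left(\left(-6\right) 3\right) = - 7 \left(1 - 63\right) - 15 \left(\left(-6\right) 3\right) = - 7 \left(1 - 63\right) - -270 = \left(-7\right) \left(-62\right) + 270 = 434 + 270 = 704$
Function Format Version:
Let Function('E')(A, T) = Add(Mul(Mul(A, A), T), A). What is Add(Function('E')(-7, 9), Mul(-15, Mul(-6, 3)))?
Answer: 704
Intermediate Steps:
Function('E')(A, T) = Add(A, Mul(T, Pow(A, 2))) (Function('E')(A, T) = Add(Mul(Pow(A, 2), T), A) = Add(Mul(T, Pow(A, 2)), A) = Add(A, Mul(T, Pow(A, 2))))
Add(Function('E')(-7, 9), Mul(-15, Mul(-6, 3))) = Add(Mul(-7, Add(1, Mul(-7, 9))), Mul(-15, Mul(-6, 3))) = Add(Mul(-7, Add(1, -63)), Mul(-15, -18)) = Add(Mul(-7, -62), 270) = Add(434, 270) = 704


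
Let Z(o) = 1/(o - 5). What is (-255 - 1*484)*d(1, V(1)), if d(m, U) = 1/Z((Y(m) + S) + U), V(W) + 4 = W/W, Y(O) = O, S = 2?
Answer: 3695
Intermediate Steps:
Z(o) = 1/(-5 + o)
V(W) = -3 (V(W) = -4 + W/W = -4 + 1 = -3)
d(m, U) = -3 + U + m (d(m, U) = 1/(1/(-5 + ((m + 2) + U))) = 1/(1/(-5 + ((2 + m) + U))) = 1/(1/(-5 + (2 + U + m))) = 1/(1/(-3 + U + m)) = -3 + U + m)
(-255 - 1*484)*d(1, V(1)) = (-255 - 1*484)*(-3 - 3 + 1) = (-255 - 484)*(-5) = -739*(-5) = 3695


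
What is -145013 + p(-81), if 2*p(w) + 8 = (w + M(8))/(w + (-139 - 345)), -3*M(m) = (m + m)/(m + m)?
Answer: -245803693/1695 ≈ -1.4502e+5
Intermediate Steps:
M(m) = -1/3 (M(m) = -(m + m)/(3*(m + m)) = -2*m/(3*(2*m)) = -2*m*1/(2*m)/3 = -1/3*1 = -1/3)
p(w) = -4 + (-1/3 + w)/(2*(-484 + w)) (p(w) = -4 + ((w - 1/3)/(w + (-139 - 345)))/2 = -4 + ((-1/3 + w)/(w - 484))/2 = -4 + ((-1/3 + w)/(-484 + w))/2 = -4 + (-1/3 + w)/(2*(-484 + w)))
-145013 + p(-81) = -145013 + (11615 - 21*(-81))/(6*(-484 - 81)) = -145013 + (1/6)*(11615 + 1701)/(-565) = -145013 + (1/6)*(-1/565)*13316 = -145013 - 6658/1695 = -245803693/1695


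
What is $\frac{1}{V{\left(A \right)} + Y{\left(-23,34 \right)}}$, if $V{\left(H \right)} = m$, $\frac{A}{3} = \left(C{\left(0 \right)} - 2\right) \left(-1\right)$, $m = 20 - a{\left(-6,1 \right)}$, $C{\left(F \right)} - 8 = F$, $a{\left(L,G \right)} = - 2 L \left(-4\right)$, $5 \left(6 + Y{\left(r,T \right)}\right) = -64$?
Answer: $\frac{5}{246} \approx 0.020325$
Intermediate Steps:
$Y{\left(r,T \right)} = - \frac{94}{5}$ ($Y{\left(r,T \right)} = -6 + \frac{1}{5} \left(-64\right) = -6 - \frac{64}{5} = - \frac{94}{5}$)
$a{\left(L,G \right)} = 8 L$
$C{\left(F \right)} = 8 + F$
$m = 68$ ($m = 20 - 8 \left(-6\right) = 20 - -48 = 20 + 48 = 68$)
$A = -18$ ($A = 3 \left(\left(8 + 0\right) - 2\right) \left(-1\right) = 3 \left(8 - 2\right) \left(-1\right) = 3 \cdot 6 \left(-1\right) = 3 \left(-6\right) = -18$)
$V{\left(H \right)} = 68$
$\frac{1}{V{\left(A \right)} + Y{\left(-23,34 \right)}} = \frac{1}{68 - \frac{94}{5}} = \frac{1}{\frac{246}{5}} = \frac{5}{246}$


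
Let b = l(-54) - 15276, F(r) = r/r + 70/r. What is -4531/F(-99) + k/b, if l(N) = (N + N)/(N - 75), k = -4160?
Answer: -4603582592/297627 ≈ -15468.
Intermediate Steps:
l(N) = 2*N/(-75 + N) (l(N) = (2*N)/(-75 + N) = 2*N/(-75 + N))
F(r) = 1 + 70/r
b = -656832/43 (b = 2*(-54)/(-75 - 54) - 15276 = 2*(-54)/(-129) - 15276 = 2*(-54)*(-1/129) - 15276 = 36/43 - 15276 = -656832/43 ≈ -15275.)
-4531/F(-99) + k/b = -4531*(-99/(70 - 99)) - 4160/(-656832/43) = -4531/((-1/99*(-29))) - 4160*(-43/656832) = -4531/29/99 + 2795/10263 = -4531*99/29 + 2795/10263 = -448569/29 + 2795/10263 = -4603582592/297627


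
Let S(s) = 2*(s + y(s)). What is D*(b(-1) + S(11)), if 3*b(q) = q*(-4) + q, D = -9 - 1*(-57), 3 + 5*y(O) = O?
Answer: 6288/5 ≈ 1257.6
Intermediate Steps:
y(O) = -⅗ + O/5
S(s) = -6/5 + 12*s/5 (S(s) = 2*(s + (-⅗ + s/5)) = 2*(-⅗ + 6*s/5) = -6/5 + 12*s/5)
D = 48 (D = -9 + 57 = 48)
b(q) = -q (b(q) = (q*(-4) + q)/3 = (-4*q + q)/3 = (-3*q)/3 = -q)
D*(b(-1) + S(11)) = 48*(-1*(-1) + (-6/5 + (12/5)*11)) = 48*(1 + (-6/5 + 132/5)) = 48*(1 + 126/5) = 48*(131/5) = 6288/5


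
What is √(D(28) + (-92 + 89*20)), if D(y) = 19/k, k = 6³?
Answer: √2187762/36 ≈ 41.086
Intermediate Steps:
k = 216
D(y) = 19/216
√(D(28) + (-92 + 89*20)) = √(19/216 + (-92 + 89*20)) = √(19/216 + (-92 + 1780)) = √(19/216 + 1688) = √(364627/216) = √2187762/36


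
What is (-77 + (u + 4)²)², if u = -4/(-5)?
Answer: 1819801/625 ≈ 2911.7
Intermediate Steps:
u = ⅘ (u = -4*(-⅕) = ⅘ ≈ 0.80000)
(-77 + (u + 4)²)² = (-77 + (⅘ + 4)²)² = (-77 + (24/5)²)² = (-77 + 576/25)² = (-1349/25)² = 1819801/625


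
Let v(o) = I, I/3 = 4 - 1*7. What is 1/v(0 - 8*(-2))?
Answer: -⅑ ≈ -0.11111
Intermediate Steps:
I = -9 (I = 3*(4 - 1*7) = 3*(4 - 7) = 3*(-3) = -9)
v(o) = -9
1/v(0 - 8*(-2)) = 1/(-9) = -⅑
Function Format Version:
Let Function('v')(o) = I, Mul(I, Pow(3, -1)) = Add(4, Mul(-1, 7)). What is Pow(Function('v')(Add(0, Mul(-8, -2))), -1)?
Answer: Rational(-1, 9) ≈ -0.11111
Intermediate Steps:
I = -9 (I = Mul(3, Add(4, Mul(-1, 7))) = Mul(3, Add(4, -7)) = Mul(3, -3) = -9)
Function('v')(o) = -9
Pow(Function('v')(Add(0, Mul(-8, -2))), -1) = Pow(-9, -1) = Rational(-1, 9)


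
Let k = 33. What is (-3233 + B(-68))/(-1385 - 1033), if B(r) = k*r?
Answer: 5477/2418 ≈ 2.2651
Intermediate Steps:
B(r) = 33*r
(-3233 + B(-68))/(-1385 - 1033) = (-3233 + 33*(-68))/(-1385 - 1033) = (-3233 - 2244)/(-2418) = -5477*(-1/2418) = 5477/2418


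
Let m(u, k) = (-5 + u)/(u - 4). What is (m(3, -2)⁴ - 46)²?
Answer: 900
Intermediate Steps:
m(u, k) = (-5 + u)/(-4 + u)
(m(3, -2)⁴ - 46)² = (((-5 + 3)/(-4 + 3))⁴ - 46)² = ((-2/(-1))⁴ - 46)² = ((-1*(-2))⁴ - 46)² = (2⁴ - 46)² = (16 - 46)² = (-30)² = 900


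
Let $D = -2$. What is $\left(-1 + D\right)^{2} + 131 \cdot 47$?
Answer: $6166$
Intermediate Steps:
$\left(-1 + D\right)^{2} + 131 \cdot 47 = \left(-1 - 2\right)^{2} + 131 \cdot 47 = \left(-3\right)^{2} + 6157 = 9 + 6157 = 6166$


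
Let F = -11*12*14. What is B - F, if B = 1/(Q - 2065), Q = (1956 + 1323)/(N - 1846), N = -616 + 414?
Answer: 7821471304/4232399 ≈ 1848.0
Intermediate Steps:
N = -202
F = -1848 (F = -132*14 = -1848)
Q = -3279/2048 (Q = (1956 + 1323)/(-202 - 1846) = 3279/(-2048) = 3279*(-1/2048) = -3279/2048 ≈ -1.6011)
B = -2048/4232399 (B = 1/(-3279/2048 - 2065) = 1/(-4232399/2048) = -2048/4232399 ≈ -0.00048389)
B - F = -2048/4232399 - 1*(-1848) = -2048/4232399 + 1848 = 7821471304/4232399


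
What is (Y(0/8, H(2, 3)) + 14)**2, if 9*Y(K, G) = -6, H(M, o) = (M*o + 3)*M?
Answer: 1600/9 ≈ 177.78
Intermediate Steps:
H(M, o) = M*(3 + M*o) (H(M, o) = (3 + M*o)*M = M*(3 + M*o))
Y(K, G) = -2/3 (Y(K, G) = (1/9)*(-6) = -2/3)
(Y(0/8, H(2, 3)) + 14)**2 = (-2/3 + 14)**2 = (40/3)**2 = 1600/9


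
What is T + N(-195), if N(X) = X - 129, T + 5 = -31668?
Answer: -31997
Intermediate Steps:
T = -31673 (T = -5 - 31668 = -31673)
N(X) = -129 + X
T + N(-195) = -31673 + (-129 - 195) = -31673 - 324 = -31997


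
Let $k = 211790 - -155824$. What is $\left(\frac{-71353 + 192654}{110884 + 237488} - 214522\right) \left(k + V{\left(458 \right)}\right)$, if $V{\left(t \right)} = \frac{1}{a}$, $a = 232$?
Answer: $- \frac{6373740924671798467}{80822304} \approx -7.8861 \cdot 10^{10}$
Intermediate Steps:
$V{\left(t \right)} = \frac{1}{232}$
$k = 367614$ ($k = 211790 + 155824 = 367614$)
$\left(\frac{-71353 + 192654}{110884 + 237488} - 214522\right) \left(k + V{\left(458 \right)}\right) = \left(\frac{-71353 + 192654}{110884 + 237488} - 214522\right) \left(367614 + \frac{1}{232}\right) = \left(\frac{121301}{348372} - 214522\right) \frac{85286449}{232} = \left(- \frac{74733336883}{348372}\right) \frac{85286449}{232} = - \frac{6373740924671798467}{80822304}$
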